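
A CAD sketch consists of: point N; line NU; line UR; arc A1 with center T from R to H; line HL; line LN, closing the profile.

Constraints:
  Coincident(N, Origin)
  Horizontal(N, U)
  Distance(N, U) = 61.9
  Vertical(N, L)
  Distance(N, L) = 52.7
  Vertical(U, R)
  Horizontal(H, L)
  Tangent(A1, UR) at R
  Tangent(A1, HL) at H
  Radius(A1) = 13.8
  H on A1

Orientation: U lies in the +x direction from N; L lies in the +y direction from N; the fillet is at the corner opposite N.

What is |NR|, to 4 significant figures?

73.11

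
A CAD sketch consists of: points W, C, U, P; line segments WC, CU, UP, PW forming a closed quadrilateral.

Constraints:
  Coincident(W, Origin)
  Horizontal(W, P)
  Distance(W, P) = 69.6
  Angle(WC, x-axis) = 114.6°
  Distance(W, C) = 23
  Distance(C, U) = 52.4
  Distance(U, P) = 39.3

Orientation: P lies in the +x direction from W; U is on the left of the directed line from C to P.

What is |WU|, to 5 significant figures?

50.885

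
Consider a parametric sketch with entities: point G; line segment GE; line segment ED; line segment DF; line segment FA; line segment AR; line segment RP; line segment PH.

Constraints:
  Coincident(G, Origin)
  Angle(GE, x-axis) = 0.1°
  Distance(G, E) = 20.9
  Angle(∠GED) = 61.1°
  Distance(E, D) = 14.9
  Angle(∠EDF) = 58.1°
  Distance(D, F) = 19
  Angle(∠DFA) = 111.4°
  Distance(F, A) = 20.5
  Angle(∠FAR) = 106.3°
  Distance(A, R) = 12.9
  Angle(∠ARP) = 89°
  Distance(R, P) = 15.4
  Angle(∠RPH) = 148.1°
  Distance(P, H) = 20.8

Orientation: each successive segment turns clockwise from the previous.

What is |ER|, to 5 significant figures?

16.606

G is at the origin; GE runs at 0.1° with length 20.9, so E = (20.900, 0.036477). ∠GED = 61.1° gives ED at -118.80° from the x-axis; with |ED| = 14.9, D = (13.722, -13.020). ∠EDF = 58.1° gives DF at 119.30° from the x-axis; with |DF| = 19.0, F = (4.4236, 3.5488). ∠DFA = 111.4° gives FA at 50.700° from the x-axis; with |FA| = 20.5, A = (17.408, 19.413). ∠FAR = 106.3° gives AR at -23.000° from the x-axis; with |AR| = 12.9, R = (29.282, 14.372). Then |ER| = |R − E| = 16.606.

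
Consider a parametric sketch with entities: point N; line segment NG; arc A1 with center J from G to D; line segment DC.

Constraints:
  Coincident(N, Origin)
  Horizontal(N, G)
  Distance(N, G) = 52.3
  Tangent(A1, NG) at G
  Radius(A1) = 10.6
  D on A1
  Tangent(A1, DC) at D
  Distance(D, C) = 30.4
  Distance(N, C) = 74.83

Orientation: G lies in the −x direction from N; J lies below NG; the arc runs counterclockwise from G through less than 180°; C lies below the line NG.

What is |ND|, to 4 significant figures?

63.81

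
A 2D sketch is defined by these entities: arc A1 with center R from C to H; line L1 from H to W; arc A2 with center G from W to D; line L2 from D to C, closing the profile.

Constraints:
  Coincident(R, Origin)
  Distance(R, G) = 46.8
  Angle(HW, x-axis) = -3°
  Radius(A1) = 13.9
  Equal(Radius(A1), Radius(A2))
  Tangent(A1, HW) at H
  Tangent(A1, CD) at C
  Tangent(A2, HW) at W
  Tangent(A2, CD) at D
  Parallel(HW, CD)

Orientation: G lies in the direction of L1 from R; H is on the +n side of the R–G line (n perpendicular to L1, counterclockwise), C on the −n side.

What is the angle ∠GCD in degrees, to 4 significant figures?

16.54°

The slot axis is L1's direction at -3.0°, so u = (cos -3.0°, sin -3.0°) = (0.9986, -0.05234) and n = (−sin -3.0°, cos -3.0°) = (0.05234, 0.9986). R is at the origin and G lies 46.8 along u from R, so G = 46.8·u = (46.74, -2.449). Tangency of A1 to both parallel lines with radius 13.9 puts H and C at R ± 13.9·n: H = (0.7275, 13.88), C = (-0.7275, -13.88). Equal radii place W and D the same way about G: W = G + 13.9·n = (47.46, 11.43), D = G − 13.9·n = (46.01, -16.33). Then cos ∠GCD = CG·CD / (|CG||CD|), giving 16.54°.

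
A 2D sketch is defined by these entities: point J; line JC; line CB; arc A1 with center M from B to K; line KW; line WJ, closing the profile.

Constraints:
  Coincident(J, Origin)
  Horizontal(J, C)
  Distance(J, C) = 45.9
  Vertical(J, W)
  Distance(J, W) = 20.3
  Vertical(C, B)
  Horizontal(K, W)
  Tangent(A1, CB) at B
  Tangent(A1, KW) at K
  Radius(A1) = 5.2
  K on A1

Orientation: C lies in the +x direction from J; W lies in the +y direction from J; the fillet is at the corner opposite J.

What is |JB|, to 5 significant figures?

48.320

J is at the origin; JC is horizontal with |JC| = 45.9 and C on the +x side, so C = (45.900, 0.0000). JW is vertical with |JW| = 20.3 and W on the +y side, so W = (0.0000, 20.300). The virtual corner opposite J is at (45.900, 20.300). A1 meets CB tangentially, so MB is at right angles to CB and the tangent condition forces MK to be normal to KW, with radius 5.2, so the center M sits 5.2 in from both sides at M = (40.700, 15.100). That places the tangent points at B = (45.900, 15.100) on CB and K = (40.700, 20.300) on KW. Then |JB| = |B − J| = 48.320.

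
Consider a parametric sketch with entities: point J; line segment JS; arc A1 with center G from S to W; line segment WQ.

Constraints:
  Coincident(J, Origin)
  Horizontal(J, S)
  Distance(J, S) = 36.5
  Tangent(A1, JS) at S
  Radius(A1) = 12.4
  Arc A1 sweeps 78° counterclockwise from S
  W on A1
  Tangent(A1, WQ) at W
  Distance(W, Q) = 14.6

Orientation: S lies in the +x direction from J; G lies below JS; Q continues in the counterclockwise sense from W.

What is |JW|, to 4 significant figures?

26.28

Since A1 is tangent to JS there, GS ⟂ JS, so G = S + (0, -12.4) = (36.50, -12.40). On A1, S sits at bearing 90° from G; a 78° counterclockwise sweep puts W at bearing 168°, so W = G + 12.4·(cos 168°, sin 168°) = (24.37, -9.822). Then |JW| = |W − J| = 26.28.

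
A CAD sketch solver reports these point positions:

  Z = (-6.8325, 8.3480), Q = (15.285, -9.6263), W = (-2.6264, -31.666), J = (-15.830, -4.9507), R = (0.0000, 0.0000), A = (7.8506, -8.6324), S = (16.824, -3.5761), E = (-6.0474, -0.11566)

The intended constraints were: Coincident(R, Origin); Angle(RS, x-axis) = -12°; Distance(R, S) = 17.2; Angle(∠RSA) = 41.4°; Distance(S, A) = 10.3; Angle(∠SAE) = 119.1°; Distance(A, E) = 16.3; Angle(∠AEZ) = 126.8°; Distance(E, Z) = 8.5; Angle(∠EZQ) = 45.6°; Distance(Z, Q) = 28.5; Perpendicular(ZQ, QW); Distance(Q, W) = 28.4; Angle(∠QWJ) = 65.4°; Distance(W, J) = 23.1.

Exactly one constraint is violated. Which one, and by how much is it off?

Distance(W, J) = 23.1 — off by 6.70.

R = (0.00, 0.00) ✓; RS at -12.00° ✓; |RS| = 17.20 ✓; ∠RSA = 41.40° ✓; |SA| = 10.30 ✓; ∠SAE = 119.1° ✓; |AE| = 16.30 ✓; ∠AEZ = 126.8° ✓; |EZ| = 8.500 ✓; ∠EZQ = 45.60° ✓; |ZQ| = 28.50 ✓; ∠(ZQ, QW) = 90.00° ✓; |QW| = 28.40 ✓; ∠QWJ = 65.40° ✓; |WJ| = 29.80 ✗.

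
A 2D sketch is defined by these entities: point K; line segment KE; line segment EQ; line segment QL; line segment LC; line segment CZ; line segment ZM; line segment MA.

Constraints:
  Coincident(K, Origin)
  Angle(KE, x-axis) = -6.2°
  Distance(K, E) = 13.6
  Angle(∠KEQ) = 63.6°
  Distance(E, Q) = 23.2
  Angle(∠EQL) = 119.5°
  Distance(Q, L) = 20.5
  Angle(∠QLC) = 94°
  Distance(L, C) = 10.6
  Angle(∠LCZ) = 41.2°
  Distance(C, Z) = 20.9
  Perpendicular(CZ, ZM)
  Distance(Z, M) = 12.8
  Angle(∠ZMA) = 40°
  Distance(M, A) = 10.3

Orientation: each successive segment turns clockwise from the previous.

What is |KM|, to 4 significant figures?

36.65

K is at the origin; KE runs at -6.2° with length 13.6, so E = (13.52, -1.469). ∠KEQ = 63.6° gives EQ at -122.6° from the x-axis; with |EQ| = 23.2, Q = (1.021, -21.01). ∠EQL = 119.5° gives QL at 176.9° from the x-axis; with |QL| = 20.5, L = (-19.45, -19.91). ∠QLC = 94.0° gives LC at 90.90° from the x-axis; with |LC| = 10.6, C = (-19.62, -9.306). ∠LCZ = 41.2° gives CZ at -47.90° from the x-axis; with |CZ| = 20.9, Z = (-5.604, -24.81). CZ ⟂ ZM, so ZM runs at -137.9°; with |ZM| = 12.8, M = (-15.10, -33.40). Then |KM| = |M − K| = 36.65.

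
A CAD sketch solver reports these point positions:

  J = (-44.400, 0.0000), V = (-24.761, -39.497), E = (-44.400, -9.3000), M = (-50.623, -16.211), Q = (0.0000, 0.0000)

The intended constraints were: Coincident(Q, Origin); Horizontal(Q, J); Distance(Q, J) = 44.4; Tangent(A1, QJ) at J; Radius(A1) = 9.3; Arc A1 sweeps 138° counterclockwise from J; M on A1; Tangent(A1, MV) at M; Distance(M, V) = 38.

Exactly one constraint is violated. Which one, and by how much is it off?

Distance(M, V) = 38 — off by 3.20.

Q = (0.00, 0.00) ✓; Q.y = 0.00, J.y = 0.00 ✓; |QJ| = 44.40 ✓; ∠(EJ, JQ) = 90.00° ✓; |EJ| = 9.300 ✓; bearing(E→M) − bearing(E→J) = 138.0° ✓; |EM| = 9.300 ✓; ∠(EM, MV) = 90.00° ✓; |MV| = 34.80 ✗.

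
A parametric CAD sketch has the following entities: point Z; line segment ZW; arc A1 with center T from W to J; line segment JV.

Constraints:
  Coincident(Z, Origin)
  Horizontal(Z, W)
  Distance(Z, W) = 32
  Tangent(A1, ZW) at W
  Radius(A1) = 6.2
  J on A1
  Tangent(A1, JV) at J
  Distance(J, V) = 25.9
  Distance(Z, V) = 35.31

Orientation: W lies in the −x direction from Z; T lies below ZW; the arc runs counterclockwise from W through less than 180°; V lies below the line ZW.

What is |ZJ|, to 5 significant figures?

38.041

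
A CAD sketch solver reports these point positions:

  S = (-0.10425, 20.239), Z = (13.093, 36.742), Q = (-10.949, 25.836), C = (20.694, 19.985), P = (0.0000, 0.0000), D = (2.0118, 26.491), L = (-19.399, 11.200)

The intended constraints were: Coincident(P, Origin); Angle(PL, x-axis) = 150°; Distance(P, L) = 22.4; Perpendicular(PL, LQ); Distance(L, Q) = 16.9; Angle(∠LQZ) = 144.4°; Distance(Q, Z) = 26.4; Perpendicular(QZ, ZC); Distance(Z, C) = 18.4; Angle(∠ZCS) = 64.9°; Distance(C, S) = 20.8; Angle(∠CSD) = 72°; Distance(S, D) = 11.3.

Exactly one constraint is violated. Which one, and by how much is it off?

Distance(S, D) = 11.3 — off by 4.70.

P = (0.00, 0.00) ✓; PL at 150.0° ✓; |PL| = 22.40 ✓; ∠(PL, LQ) = 90.00° ✓; |LQ| = 16.90 ✓; ∠LQZ = 144.4° ✓; |QZ| = 26.40 ✓; ∠(QZ, ZC) = 90.00° ✓; |ZC| = 18.40 ✓; ∠ZCS = 64.90° ✓; |CS| = 20.80 ✓; ∠CSD = 72.00° ✓; |SD| = 6.600 ✗.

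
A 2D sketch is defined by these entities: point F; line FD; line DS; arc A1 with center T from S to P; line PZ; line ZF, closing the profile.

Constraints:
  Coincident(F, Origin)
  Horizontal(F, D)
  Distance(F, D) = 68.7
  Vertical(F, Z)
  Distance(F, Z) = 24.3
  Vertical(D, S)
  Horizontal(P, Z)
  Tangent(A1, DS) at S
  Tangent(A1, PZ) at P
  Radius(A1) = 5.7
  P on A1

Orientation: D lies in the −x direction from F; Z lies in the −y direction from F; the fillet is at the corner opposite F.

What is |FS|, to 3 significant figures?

71.2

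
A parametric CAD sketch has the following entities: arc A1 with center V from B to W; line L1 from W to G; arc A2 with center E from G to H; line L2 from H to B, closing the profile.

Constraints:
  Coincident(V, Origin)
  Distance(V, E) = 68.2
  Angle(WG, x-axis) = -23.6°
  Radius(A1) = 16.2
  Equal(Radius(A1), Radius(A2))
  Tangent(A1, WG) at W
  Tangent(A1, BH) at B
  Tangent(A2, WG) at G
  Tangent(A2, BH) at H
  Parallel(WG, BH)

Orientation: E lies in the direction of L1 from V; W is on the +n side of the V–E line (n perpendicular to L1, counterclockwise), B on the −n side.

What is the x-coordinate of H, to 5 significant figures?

56.010

Tangency of A1 to both parallel lines with radius 16.2 puts W and B at V ± 16.2·n: W = (6.4857, 14.845), B = (-6.4857, -14.845). Equal radii place G and H the same way about E: G = E + 16.2·n = (68.982, -12.459), H = E − 16.2·n = (56.010, -42.149). So H.x = 56.010.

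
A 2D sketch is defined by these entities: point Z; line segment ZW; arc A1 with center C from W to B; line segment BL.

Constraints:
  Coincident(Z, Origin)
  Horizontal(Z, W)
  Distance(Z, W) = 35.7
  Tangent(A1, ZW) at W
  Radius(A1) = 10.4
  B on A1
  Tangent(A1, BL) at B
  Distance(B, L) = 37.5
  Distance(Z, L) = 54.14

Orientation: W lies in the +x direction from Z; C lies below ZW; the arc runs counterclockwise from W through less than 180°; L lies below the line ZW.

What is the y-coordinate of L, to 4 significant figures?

-47.89

Checks: |CB| = 10.40 ✓; ∠(CB, BL) = 90.00° ✓; |BL| = 37.50 ✓; |ZL| = 54.14 ✓.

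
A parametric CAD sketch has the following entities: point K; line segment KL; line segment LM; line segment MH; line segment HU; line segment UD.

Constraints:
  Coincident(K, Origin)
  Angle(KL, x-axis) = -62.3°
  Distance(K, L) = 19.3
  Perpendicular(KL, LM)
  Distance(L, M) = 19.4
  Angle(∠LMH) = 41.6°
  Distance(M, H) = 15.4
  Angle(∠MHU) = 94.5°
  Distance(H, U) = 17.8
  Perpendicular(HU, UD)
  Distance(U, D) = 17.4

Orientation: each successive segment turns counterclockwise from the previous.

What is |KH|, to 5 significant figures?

12.022

K is at the origin; KL runs at -62.3° with length 19.3, so L = (8.9715, -17.088). KL is perpendicular to LM, so LM runs at 27.700°; with |LM| = 19.4, M = (26.148, -8.0702). ∠LMH = 41.6° gives MH at 166.10° from the x-axis; with |MH| = 15.4, H = (11.199, -4.3706). Then |KH| = |H − K| = 12.022.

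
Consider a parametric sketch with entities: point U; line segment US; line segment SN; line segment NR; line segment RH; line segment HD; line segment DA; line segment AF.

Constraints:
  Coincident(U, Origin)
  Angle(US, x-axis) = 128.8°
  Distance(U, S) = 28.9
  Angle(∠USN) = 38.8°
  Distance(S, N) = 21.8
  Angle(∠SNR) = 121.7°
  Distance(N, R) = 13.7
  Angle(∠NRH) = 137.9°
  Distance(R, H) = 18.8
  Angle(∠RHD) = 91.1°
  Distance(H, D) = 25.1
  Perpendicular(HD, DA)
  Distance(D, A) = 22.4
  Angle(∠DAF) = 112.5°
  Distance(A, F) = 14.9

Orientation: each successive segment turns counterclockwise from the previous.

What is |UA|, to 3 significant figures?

22.9

U is at the origin; US runs at 128.8° with length 28.9, so S = (-18.1, 22.5). ∠USN = 38.8° gives SN at -90.0° from the x-axis; with |SN| = 21.8, N = (-18.1, 0.723). ∠SNR = 121.7° gives NR at -31.7° from the x-axis; with |NR| = 13.7, R = (-6.45, -6.48). ∠NRH = 137.9° gives RH at 10.4° from the x-axis; with |RH| = 18.8, H = (12.0, -3.08). ∠RHD = 91.1° gives HD at 99.3° from the x-axis; with |HD| = 25.1, D = (7.98, 21.7). The perpendicularity gives DA at right angles to HD, so DA runs at -171°; with |DA| = 22.4, A = (-14.1, 18.1). Then |UA| = |A − U| = 22.9.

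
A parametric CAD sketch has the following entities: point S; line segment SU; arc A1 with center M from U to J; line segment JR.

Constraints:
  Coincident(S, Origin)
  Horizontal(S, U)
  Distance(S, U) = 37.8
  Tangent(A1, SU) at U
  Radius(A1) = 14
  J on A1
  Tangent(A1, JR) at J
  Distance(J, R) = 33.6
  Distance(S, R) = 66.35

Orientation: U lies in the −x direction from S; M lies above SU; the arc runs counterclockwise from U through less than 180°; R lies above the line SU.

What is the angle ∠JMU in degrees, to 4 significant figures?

122.0°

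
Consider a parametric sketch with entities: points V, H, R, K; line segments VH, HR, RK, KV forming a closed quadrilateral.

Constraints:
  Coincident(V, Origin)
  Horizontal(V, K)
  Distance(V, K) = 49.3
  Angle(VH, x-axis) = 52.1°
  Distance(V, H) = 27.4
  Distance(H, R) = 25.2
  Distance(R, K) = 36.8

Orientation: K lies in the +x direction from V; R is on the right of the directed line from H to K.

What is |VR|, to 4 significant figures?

13.05

V is at the origin; VK is horizontal with |VK| = 49.3 and K in +x, so K = (49.3, 0). VH runs at 52.1° with |VH| = 27.4, so H = (16.83, 21.62). R is determined by |HR| = 25.2 and |RK| = 36.8 together: it lies at the intersection of circle(H, 25.2) and circle(K, 36.8). With |HK| = 39.01, the foot of the radical line on HK is 10.29 from H and the perpendicular offset is √(25.2² − 10.29²) = 23.01. Taking the right-of-HK solution: R = (12.64, -3.228).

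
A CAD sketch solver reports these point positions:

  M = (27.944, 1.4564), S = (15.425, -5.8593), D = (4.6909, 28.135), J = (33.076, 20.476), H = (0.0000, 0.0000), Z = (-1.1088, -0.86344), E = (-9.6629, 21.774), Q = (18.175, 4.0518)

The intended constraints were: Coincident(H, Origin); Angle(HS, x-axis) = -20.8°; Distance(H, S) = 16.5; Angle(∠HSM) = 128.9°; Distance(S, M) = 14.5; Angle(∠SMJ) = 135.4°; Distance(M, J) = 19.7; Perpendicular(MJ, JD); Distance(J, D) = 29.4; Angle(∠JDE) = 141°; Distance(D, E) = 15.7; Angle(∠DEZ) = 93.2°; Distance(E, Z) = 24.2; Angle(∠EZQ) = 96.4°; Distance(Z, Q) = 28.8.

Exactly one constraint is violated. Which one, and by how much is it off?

Distance(Z, Q) = 28.8 — off by 8.90.

H = (0.00, 0.00) ✓; HS at -20.80° ✓; |HS| = 16.50 ✓; ∠HSM = 128.9° ✓; |SM| = 14.50 ✓; ∠SMJ = 135.4° ✓; |MJ| = 19.70 ✓; ∠(MJ, JD) = 90.00° ✓; |JD| = 29.40 ✓; ∠JDE = 141.0° ✓; |DE| = 15.70 ✓; ∠DEZ = 93.20° ✓; |EZ| = 24.20 ✓; ∠EZQ = 96.40° ✓; |ZQ| = 19.90 ✗.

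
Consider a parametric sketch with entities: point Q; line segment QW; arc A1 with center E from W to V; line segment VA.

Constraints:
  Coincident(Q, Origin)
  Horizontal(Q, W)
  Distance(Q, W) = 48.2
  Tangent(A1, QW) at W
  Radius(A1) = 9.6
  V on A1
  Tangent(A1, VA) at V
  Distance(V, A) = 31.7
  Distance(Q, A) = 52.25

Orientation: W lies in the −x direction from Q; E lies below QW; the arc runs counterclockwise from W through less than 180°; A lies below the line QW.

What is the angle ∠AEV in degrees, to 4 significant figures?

73.15°

Checks: ∠(EW, WQ) = 90.00° ✓; |EW| = 9.600 ✓; |EV| = 9.600 ✓; ∠(EV, VA) = 90.00° ✓; |VA| = 31.70 ✓; |QA| = 52.25 ✓.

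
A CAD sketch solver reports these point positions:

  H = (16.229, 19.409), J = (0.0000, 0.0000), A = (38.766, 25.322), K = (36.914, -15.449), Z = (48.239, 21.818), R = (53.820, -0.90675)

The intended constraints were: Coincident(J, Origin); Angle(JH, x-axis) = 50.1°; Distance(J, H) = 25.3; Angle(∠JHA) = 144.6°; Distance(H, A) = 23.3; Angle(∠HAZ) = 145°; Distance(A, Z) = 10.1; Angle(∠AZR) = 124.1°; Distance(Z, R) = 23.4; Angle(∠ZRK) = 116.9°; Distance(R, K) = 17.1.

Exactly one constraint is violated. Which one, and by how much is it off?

Distance(R, K) = 17.1 — off by 5.20.

J = (0.00, 0.00) ✓; JH at 50.10° ✓; |JH| = 25.30 ✓; ∠JHA = 144.6° ✓; |HA| = 23.30 ✓; ∠HAZ = 145.0° ✓; |AZ| = 10.10 ✓; ∠AZR = 124.1° ✓; |ZR| = 23.40 ✓; ∠ZRK = 116.9° ✓; |RK| = 22.30 ✗.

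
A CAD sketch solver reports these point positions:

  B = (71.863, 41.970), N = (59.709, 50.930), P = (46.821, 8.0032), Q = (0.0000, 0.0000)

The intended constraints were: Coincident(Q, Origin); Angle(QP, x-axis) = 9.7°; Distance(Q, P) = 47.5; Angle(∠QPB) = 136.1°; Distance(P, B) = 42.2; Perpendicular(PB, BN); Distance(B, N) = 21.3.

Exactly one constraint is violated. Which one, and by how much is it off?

Distance(B, N) = 21.3 — off by 6.20.

Q = (0.00, 0.00) ✓; QP at 9.700° ✓; |QP| = 47.50 ✓; ∠QPB = 136.1° ✓; |PB| = 42.20 ✓; ∠(PB, BN) = 90.00° ✓; |BN| = 15.10 ✗.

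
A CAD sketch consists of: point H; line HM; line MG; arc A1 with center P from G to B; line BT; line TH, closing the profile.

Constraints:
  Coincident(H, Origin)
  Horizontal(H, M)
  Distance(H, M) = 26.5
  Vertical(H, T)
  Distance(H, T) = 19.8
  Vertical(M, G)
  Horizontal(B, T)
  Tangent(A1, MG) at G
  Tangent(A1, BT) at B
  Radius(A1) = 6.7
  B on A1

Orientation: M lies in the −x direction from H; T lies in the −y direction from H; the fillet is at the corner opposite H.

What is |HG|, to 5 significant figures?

29.561

The virtual corner opposite H is at (-26.500, -19.800). Tangency of A1 to MG means the radius PG is perpendicular to MG and tangency of A1 to BT means the radius PB is perpendicular to BT, with radius 6.7, so the center P sits 6.7 in from both sides at P = (-19.800, -13.100). That places the tangent points at G = (-26.500, -13.100) on MG and B = (-19.800, -19.800) on BT. Then |HG| = |G − H| = 29.561.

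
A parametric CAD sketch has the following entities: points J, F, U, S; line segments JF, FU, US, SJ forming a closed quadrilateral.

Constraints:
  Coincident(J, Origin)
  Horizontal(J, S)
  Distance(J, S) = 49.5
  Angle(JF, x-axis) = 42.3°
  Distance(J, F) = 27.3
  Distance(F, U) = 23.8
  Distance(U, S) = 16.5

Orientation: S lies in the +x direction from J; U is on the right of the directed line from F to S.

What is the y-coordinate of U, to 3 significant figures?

-1.63

Checks: |FU| = 23.80 ✓; |US| = 16.50 ✓.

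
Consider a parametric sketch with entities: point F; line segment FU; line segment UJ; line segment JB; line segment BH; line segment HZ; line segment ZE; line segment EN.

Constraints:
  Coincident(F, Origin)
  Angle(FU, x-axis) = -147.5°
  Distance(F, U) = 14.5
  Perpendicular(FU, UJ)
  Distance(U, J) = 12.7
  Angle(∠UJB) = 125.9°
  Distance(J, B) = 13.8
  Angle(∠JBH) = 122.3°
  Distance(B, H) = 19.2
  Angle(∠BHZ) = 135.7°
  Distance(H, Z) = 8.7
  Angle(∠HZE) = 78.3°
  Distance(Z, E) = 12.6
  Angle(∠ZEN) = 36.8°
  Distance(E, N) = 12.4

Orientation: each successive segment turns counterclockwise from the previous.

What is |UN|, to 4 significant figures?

30.94

F is at the origin; FU runs at -147.5° with length 14.5, so U = (-12.23, -7.791). FU ⟂ UJ, so UJ runs at -57.50°; with |UJ| = 12.7, J = (-5.405, -18.50). ∠UJB = 125.9° gives JB at -3.400° from the x-axis; with |JB| = 13.8, B = (8.370, -19.32). ∠JBH = 122.3° gives BH at 54.30° from the x-axis; with |BH| = 19.2, H = (19.57, -3.728). ∠BHZ = 135.7° gives HZ at 98.60° from the x-axis; with |HZ| = 8.7, Z = (18.27, 4.874). ∠HZE = 78.3° gives ZE at -159.7° from the x-axis; with |ZE| = 12.6, E = (6.456, 0.5025). ∠ZEN = 36.8° gives EN at -16.50° from the x-axis; with |EN| = 12.4, N = (18.35, -3.019). Then |UN| = |N − U| = 30.94.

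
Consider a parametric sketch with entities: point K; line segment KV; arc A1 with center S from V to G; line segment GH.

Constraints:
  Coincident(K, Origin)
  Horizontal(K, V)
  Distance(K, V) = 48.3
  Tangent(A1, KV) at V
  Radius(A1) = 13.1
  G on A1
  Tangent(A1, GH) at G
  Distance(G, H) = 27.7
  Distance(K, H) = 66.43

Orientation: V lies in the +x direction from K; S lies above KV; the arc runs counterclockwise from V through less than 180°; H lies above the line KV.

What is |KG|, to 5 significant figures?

63.070

Checks: K.y = 0.00, V.y = 0.00 ✓; |SG| = 13.10 ✓; ∠(SG, GH) = 90.00° ✓; |GH| = 27.70 ✓; |KH| = 66.43 ✓.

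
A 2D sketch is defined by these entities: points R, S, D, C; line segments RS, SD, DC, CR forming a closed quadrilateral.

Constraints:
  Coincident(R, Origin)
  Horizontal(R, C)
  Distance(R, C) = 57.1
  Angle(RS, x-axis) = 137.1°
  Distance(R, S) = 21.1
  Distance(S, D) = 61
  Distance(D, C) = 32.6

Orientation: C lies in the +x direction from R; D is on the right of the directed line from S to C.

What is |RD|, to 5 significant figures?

40.075

R is at the origin; R and C share the same y with |RC| = 57.1 and C in +x, so C = (57.1, 0). RS runs at 137.1° with |RS| = 21.1, so S = (-15.457, 14.363). D is determined by |SD| = 61.0 and |DC| = 32.6 together: it lies at the intersection of circle(S, 61.0) and circle(C, 32.6). With |SC| = 73.965, the foot of the radical line on SC is 54.952 from S and the perpendicular offset is √(61.0² − 54.952²) = 26.482. Taking the right-of-SC solution: D = (33.307, -22.285).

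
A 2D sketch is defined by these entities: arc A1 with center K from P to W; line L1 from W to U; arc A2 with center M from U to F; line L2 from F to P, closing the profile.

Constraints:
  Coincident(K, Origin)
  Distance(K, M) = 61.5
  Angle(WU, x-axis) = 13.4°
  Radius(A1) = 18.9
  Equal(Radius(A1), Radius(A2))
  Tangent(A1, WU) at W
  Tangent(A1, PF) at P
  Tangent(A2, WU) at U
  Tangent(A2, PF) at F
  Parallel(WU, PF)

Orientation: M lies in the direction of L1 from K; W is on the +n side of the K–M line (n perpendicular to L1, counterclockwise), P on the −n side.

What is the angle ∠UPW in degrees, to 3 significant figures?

58.4°

The slot axis is L1's direction at 13.4°, so u = (cos 13.4°, sin 13.4°) = (0.973, 0.232) and n = (−sin 13.4°, cos 13.4°) = (-0.232, 0.973). K is at the origin and M lies 61.5 along u from K, so M = 61.5·u = (59.8, 14.3). Tangency of A1 to both parallel lines with radius 18.9 puts W and P at K ± 18.9·n: W = (-4.38, 18.4), P = (4.38, -18.4). Equal radii place U and F the same way about M: U = M + 18.9·n = (55.4, 32.6), F = M − 18.9·n = (64.2, -4.13). Then cos ∠UPW = PU·PW / (|PU||PW|), giving 58.4°.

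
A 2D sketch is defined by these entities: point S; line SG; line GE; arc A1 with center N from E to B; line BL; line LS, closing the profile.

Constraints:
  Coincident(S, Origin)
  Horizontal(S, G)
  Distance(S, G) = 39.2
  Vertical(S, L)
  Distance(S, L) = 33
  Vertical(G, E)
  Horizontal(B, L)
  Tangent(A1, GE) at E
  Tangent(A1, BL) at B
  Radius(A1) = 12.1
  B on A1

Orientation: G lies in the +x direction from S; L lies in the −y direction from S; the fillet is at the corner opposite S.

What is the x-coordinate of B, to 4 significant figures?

27.10

S is at the origin; SG is horizontal with |SG| = 39.2 and G on the +x side, so G = (39.20, 0.000). S and L share the same x with |SL| = 33.0 and L on the −y side, so L = (0.000, -33.00). The virtual corner opposite S is at (39.20, -33.00). Since A1 is tangent to GE there, NE ⟂ GE and tangency of A1 to BL means the radius NB is perpendicular to BL, with radius 12.1, so the center N sits 12.1 in from both sides at N = (27.10, -20.90). That places the tangent points at E = (39.20, -20.90) on GE and B = (27.10, -33.00) on BL. So B.x = 27.10.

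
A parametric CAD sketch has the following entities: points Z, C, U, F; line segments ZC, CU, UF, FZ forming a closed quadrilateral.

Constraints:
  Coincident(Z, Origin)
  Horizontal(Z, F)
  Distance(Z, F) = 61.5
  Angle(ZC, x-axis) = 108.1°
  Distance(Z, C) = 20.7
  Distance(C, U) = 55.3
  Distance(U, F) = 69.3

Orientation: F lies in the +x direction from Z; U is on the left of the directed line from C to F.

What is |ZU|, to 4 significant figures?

68.34

Checks: |CU| = 55.30 ✓; |UF| = 69.30 ✓.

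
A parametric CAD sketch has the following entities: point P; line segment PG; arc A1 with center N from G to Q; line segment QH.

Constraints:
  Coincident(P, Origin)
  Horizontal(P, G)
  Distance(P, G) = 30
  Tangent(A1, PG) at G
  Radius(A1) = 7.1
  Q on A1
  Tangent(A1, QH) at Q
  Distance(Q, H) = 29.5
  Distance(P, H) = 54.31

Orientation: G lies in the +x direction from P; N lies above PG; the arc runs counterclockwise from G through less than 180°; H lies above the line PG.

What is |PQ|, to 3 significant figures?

37.5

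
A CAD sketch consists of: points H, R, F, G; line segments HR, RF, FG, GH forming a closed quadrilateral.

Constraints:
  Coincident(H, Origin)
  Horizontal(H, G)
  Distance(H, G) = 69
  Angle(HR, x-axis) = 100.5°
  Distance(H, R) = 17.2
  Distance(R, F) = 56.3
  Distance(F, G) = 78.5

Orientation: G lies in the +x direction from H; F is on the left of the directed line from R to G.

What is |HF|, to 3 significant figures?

70.2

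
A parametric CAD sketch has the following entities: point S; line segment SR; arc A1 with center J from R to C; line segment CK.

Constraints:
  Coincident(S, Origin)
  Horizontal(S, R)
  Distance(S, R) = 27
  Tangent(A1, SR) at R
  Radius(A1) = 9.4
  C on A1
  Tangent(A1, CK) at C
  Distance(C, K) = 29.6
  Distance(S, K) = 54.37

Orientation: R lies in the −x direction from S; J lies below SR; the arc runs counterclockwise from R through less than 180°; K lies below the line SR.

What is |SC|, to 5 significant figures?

37.384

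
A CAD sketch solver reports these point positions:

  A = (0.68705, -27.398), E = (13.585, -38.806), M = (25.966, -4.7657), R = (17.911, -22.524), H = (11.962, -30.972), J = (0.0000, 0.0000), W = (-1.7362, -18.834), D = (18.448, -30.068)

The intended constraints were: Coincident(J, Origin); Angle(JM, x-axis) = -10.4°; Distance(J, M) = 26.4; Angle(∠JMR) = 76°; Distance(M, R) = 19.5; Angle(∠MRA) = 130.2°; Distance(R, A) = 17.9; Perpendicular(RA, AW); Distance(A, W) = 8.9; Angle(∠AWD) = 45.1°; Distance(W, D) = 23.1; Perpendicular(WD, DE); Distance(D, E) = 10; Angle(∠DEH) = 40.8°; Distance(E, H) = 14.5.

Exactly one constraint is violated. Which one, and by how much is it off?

Distance(E, H) = 14.5 — off by 6.50.

J = (0.00, 0.00) ✓; JM at -10.40° ✓; |JM| = 26.40 ✓; ∠JMR = 76.00° ✓; |MR| = 19.50 ✓; ∠MRA = 130.2° ✓; |RA| = 17.90 ✓; ∠(RA, AW) = 90.00° ✓; |AW| = 8.900 ✓; ∠AWD = 45.10° ✓; |WD| = 23.10 ✓; ∠(WD, DE) = 90.00° ✓; |DE| = 10.00 ✓; ∠DEH = 40.80° ✓; |EH| = 8.000 ✗.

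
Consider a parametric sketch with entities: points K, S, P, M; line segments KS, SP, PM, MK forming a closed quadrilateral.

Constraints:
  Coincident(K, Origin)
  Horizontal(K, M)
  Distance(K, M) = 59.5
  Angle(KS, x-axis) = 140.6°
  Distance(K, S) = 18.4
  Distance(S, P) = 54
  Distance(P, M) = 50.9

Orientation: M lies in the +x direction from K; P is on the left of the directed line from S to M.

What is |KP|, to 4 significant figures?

51.83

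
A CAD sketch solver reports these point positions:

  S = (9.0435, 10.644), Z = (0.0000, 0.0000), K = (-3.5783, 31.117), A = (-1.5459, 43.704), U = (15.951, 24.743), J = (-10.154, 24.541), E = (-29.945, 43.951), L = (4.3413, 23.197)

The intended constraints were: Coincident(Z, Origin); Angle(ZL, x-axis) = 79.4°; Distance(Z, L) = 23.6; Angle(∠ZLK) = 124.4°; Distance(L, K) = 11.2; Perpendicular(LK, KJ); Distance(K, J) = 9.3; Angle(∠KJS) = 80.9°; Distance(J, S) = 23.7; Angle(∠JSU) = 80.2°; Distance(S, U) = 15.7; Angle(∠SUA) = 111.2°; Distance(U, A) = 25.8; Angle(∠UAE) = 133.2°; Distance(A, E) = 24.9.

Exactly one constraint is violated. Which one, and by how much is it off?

Distance(A, E) = 24.9 — off by 3.50.

Z = (0.00, 0.00) ✓; ZL at 79.40° ✓; |ZL| = 23.60 ✓; ∠ZLK = 124.4° ✓; |LK| = 11.20 ✓; ∠(LK, KJ) = 90.00° ✓; |KJ| = 9.300 ✓; ∠KJS = 80.90° ✓; |JS| = 23.70 ✓; ∠JSU = 80.20° ✓; |SU| = 15.70 ✓; ∠SUA = 111.2° ✓; |UA| = 25.80 ✓; ∠UAE = 133.2° ✓; |AE| = 28.40 ✗.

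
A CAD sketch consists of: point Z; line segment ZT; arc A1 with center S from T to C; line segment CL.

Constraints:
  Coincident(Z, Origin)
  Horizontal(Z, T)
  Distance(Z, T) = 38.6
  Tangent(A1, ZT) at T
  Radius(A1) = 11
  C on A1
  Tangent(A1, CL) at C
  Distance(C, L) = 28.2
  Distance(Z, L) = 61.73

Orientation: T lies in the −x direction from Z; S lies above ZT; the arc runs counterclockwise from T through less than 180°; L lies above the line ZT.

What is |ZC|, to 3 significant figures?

34.7

Z is at the origin; Z and T share the same y with |ZT| = 38.6 and T on the −x side, so T = (-38.6, 0.00). The tangent condition forces ST to be normal to ZT, so S = T + (0, 11) = (-38.6, 11.0). Since SC ⟂ CL (tangency), |SL| = √(11.0² + 28.2²) = 30.3 regardless of where C sits on A1. So L lies on both circle(Z, 61.73) and circle(S, 30.3); the above-ZT intersection is L = (-46.9, 40.1). C is the foot of the tangent from L: C = (-29.8, 17.7).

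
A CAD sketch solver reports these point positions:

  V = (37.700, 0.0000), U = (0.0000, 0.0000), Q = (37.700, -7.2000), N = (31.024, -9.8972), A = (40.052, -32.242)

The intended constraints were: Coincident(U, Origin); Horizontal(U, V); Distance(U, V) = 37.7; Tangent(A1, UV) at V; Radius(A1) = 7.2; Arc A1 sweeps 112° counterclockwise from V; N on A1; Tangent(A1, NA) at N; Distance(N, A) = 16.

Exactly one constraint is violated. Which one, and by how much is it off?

Distance(N, A) = 16 — off by 8.10.

U = (0.00, 0.00) ✓; U.y = 0.00, V.y = 0.00 ✓; |UV| = 37.70 ✓; ∠(QV, VU) = 90.00° ✓; |QV| = 7.200 ✓; bearing(Q→N) − bearing(Q→V) = 112.0° ✓; |QN| = 7.200 ✓; ∠(QN, NA) = 90.00° ✓; |NA| = 24.10 ✗.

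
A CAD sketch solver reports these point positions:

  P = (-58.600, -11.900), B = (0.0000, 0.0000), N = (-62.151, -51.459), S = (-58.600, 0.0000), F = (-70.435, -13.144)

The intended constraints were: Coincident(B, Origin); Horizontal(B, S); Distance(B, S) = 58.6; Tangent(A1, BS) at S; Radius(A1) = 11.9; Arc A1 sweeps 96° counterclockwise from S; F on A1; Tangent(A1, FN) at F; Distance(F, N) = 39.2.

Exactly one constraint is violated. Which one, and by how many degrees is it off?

Tangent(A1, FN) at F — off by 6.20°.

B = (0.00, 0.00) ✓; B.y = 0.00, S.y = 0.00 ✓; |BS| = 58.60 ✓; ∠(PS, SB) = 90.00° ✓; |PS| = 11.90 ✓; bearing(P→F) − bearing(P→S) = 96.00° ✓; |PF| = 11.90 ✓; ∠(PF, FN) = 83.80° ✗; |FN| = 39.20 ✓.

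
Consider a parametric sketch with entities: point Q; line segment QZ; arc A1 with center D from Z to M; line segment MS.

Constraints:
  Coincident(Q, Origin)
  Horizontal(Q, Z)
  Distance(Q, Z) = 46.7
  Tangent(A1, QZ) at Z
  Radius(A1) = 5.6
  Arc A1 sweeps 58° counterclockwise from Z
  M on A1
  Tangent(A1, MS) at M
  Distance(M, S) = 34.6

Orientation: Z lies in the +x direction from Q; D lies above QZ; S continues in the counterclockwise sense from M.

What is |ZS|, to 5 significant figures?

39.437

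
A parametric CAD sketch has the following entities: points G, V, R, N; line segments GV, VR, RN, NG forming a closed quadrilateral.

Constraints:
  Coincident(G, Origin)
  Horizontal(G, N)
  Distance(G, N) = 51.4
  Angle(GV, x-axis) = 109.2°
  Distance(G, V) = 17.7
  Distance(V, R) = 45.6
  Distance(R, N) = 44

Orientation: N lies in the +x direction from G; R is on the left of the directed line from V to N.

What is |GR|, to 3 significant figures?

52.1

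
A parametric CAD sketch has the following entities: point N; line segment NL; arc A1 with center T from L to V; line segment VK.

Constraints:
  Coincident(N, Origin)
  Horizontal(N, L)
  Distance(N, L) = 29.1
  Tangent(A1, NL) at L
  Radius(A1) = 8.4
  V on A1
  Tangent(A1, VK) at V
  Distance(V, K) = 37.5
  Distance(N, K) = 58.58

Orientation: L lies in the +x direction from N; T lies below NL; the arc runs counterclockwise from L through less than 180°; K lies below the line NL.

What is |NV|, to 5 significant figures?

24.352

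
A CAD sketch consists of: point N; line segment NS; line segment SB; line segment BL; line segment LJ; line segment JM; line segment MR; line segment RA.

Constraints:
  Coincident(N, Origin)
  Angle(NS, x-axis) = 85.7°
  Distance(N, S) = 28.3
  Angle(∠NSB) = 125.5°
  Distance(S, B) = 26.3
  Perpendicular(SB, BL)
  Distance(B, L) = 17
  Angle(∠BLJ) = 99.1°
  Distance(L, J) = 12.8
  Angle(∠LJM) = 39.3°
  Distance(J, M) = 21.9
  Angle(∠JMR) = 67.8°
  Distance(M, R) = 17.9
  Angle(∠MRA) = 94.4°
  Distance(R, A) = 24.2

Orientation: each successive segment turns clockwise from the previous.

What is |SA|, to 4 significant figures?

34.58

∠JMR = 67.8° gives MR at -32.60° from the x-axis; with |MR| = 17.9, R = (42.70, 30.92). ∠MRA = 94.4° gives RA at -118.2° from the x-axis; with |RA| = 24.2, A = (31.26, 9.593). Then |SA| = |A − S| = 34.58.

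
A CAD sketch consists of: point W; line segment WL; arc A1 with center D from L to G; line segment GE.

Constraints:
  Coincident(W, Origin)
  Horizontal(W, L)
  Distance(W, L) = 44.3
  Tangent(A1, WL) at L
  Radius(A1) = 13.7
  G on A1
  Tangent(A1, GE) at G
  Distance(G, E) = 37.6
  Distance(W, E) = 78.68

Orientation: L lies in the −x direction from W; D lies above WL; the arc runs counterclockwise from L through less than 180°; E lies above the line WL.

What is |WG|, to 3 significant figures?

41.5

Checks: |DG| = 13.70 ✓; ∠(DG, GE) = 90.00° ✓; |GE| = 37.60 ✓; |WE| = 78.68 ✓.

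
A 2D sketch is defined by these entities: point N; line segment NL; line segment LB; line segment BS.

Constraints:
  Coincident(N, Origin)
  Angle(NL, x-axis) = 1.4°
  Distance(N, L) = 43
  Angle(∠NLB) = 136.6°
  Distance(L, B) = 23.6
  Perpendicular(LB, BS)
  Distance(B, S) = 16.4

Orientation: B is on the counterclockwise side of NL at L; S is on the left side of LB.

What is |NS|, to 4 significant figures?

56.40

∠NLB = 136.6°, so LB runs at 1.4° + (180° − 136.6°) = 44.80° from the x-axis; with |LB| = 23.6, B = L + 23.6·(cos 44.80°, sin 44.80°) = (59.73, 17.68). The perpendicularity gives BS at right angles to LB; with |BS| = 16.4 on the left of LB, S = B + 16.4·(-0.7046, 0.7096) = (48.18, 29.32). Then |NS| = |S − N| = 56.40.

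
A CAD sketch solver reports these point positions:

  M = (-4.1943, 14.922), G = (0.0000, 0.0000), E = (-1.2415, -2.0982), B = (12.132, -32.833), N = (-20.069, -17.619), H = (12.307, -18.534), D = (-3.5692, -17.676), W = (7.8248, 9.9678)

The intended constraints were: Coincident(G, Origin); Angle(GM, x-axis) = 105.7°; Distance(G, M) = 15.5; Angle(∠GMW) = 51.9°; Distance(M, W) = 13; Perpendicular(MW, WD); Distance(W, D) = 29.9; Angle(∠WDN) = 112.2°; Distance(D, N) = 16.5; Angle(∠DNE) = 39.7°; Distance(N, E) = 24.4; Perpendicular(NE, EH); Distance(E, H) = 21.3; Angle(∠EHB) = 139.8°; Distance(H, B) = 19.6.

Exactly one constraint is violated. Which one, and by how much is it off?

Distance(H, B) = 19.6 — off by 5.30.

G = (0.00, 0.00) ✓; GM at 105.7° ✓; |GM| = 15.50 ✓; ∠GMW = 51.90° ✓; |MW| = 13.00 ✓; ∠(MW, WD) = 90.00° ✓; |WD| = 29.90 ✓; ∠WDN = 112.2° ✓; |DN| = 16.50 ✓; ∠DNE = 39.70° ✓; |NE| = 24.40 ✓; ∠(NE, EH) = 90.00° ✓; |EH| = 21.30 ✓; ∠EHB = 139.8° ✓; |HB| = 14.30 ✗.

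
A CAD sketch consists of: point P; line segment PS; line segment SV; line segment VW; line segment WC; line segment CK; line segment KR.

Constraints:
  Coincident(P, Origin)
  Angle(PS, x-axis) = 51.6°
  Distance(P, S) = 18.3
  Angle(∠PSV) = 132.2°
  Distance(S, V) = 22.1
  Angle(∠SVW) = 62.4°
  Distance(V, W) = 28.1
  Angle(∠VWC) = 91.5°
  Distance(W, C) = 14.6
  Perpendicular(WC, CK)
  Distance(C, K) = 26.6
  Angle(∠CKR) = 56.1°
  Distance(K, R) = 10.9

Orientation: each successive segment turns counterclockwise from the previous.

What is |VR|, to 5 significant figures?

9.8410

The perpendicularity gives CK at right angles to WC, so CK runs at 35.500°; with |CK| = 26.6, K = (15.450, 22.794). ∠CKR = 56.1° gives KR at 159.40° from the x-axis; with |KR| = 10.9, R = (5.2465, 26.630). Then |VR| = |R − V| = 9.8410.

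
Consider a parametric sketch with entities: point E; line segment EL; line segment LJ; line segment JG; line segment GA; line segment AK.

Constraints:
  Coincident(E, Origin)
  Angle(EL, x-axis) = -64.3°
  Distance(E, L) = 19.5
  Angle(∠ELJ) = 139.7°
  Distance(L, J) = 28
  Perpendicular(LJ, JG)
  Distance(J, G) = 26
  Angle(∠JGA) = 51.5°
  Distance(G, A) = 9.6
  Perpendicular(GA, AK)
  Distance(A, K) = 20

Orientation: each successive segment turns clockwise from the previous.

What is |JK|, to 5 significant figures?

6.5946

E is at the origin; EL runs at -64.3° with length 19.5, so L = (8.4564, -17.571). ∠ELJ = 139.7° gives LJ at -104.60° from the x-axis; with |LJ| = 28.0, J = (1.3984, -44.667). The perpendicularity gives JG at right angles to LJ, so JG runs at 165.40°; with |JG| = 26.0, G = (-23.762, -38.113). ∠JGA = 51.5° gives GA at 36.900° from the x-axis; with |GA| = 9.6, A = (-16.085, -32.349). GA ⟂ AK, so AK runs at -53.100°; with |AK| = 20.0, K = (-4.0767, -48.343). Then |JK| = |K − J| = 6.5946.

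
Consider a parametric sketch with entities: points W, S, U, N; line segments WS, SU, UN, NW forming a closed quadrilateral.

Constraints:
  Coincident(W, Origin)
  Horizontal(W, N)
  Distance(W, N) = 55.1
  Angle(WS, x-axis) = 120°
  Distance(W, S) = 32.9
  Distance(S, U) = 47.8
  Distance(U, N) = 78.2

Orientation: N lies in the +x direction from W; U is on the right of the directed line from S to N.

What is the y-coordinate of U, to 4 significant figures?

-19.12

W is at the origin; WN is horizontal with |WN| = 55.1 and N in +x, so N = (55.1, 0). WS runs at 120.0° with |WS| = 32.9, so S = (-16.45, 28.49). U is determined by |SU| = 47.8 and |UN| = 78.2 together: it lies at the intersection of circle(S, 47.8) and circle(N, 78.2). With |SN| = 77.01, the foot of the radical line on SN is 13.64 from S and the perpendicular offset is √(47.8² − 13.64²) = 45.81. Taking the right-of-SN solution: U = (-20.73, -19.12).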